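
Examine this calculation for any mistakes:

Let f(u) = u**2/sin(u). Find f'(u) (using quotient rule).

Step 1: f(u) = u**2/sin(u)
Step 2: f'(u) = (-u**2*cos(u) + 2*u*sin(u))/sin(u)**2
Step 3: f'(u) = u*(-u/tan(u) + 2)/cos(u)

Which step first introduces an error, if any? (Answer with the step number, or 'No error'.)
Step 3

Step 3 is incorrect due to a wrong trig function.
The step shows: u*(-u/tan(u) + 2)/cos(u)
The correct value should be: u*(-u/tan(u) + 2)/sin(u)

Explanation: sin(u) was incorrectly written as cos(u): the term u*(-u/tan(u) + 2)/sin(u) was incorrectly written as u*(-u/tan(u) + 2)/cos(u)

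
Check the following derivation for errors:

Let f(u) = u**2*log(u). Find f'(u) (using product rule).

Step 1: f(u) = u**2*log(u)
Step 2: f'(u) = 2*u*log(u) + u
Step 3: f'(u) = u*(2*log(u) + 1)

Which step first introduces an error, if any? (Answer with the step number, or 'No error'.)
No error

All steps in this derivation are correct.
The final answer f'(u) = u*(2*log(u) + 1) is valid.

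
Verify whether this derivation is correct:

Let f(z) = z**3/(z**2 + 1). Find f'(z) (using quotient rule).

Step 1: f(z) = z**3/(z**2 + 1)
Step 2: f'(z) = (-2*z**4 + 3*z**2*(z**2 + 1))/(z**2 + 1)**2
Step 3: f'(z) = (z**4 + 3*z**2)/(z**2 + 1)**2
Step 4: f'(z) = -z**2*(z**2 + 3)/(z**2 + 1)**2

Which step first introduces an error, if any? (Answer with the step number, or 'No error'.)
Step 4

Step 4 is incorrect due to a sign flip.
The step shows: -z**2*(z**2 + 3)/(z**2 + 1)**2
The correct value should be: z**2*(z**2 + 3)/(z**2 + 1)**2

Explanation: The sign of the whole expression was flipped: the term z**2*(z**2 + 3)/(z**2 + 1)**2 was incorrectly written as -z**2*(z**2 + 3)/(z**2 + 1)**2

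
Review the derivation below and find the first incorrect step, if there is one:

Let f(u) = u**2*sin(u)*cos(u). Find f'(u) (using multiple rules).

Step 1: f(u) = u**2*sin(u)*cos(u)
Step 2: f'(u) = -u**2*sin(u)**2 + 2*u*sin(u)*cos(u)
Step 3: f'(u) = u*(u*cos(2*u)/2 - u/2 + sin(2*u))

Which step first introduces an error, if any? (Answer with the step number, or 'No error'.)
Step 2

Step 2 is incorrect due to a dropped term.
The step shows: -u**2*sin(u)**2 + 2*u*sin(u)*cos(u)
The correct value should be: -u**2*sin(u)**2 + u**2*cos(u)**2 + 2*u*sin(u)*cos(u)

Explanation: A term was dropped: the term u**2*cos(u)**2 was incorrectly omitted
The later steps are derived from this incorrect expression, so the error originates in Step 2.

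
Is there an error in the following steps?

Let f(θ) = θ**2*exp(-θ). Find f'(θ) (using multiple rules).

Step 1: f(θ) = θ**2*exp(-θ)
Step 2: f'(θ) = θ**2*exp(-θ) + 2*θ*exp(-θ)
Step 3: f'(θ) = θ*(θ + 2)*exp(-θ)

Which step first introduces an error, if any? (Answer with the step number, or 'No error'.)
Step 2

Step 2 is incorrect due to a sign flip.
The step shows: θ**2*exp(-θ) + 2*θ*exp(-θ)
The correct value should be: -θ**2*exp(-θ) + 2*θ*exp(-θ)

Explanation: The sign of one term was flipped: the term -θ**2*exp(-θ) was incorrectly written as θ**2*exp(-θ)
The later steps are derived from this incorrect expression, so the error originates in Step 2.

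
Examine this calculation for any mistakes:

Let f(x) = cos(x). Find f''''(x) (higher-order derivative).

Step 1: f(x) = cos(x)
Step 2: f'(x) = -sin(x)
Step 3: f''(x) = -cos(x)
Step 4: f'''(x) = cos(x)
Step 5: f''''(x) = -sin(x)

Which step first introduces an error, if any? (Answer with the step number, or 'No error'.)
Step 4

Step 4 is incorrect due to a wrong trig function.
The step shows: cos(x)
The correct value should be: sin(x)

Explanation: sin(x) was incorrectly written as cos(x): the term sin(x) was incorrectly written as cos(x)
The later steps are derived from this incorrect expression, so the error originates in Step 4.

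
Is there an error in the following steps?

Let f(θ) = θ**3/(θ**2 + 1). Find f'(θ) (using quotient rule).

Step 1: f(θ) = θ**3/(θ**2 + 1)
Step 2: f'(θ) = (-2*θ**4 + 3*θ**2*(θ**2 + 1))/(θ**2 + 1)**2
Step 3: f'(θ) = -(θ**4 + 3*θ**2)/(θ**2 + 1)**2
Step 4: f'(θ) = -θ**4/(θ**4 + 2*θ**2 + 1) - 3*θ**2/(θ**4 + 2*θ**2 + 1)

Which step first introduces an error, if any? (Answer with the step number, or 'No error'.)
Step 3

Step 3 is incorrect due to a sign flip.
The step shows: -(θ**4 + 3*θ**2)/(θ**2 + 1)**2
The correct value should be: (θ**4 + 3*θ**2)/(θ**2 + 1)**2

Explanation: The sign of the whole expression was flipped: the term (θ**4 + 3*θ**2)/(θ**2 + 1)**2 was incorrectly written as -(θ**4 + 3*θ**2)/(θ**2 + 1)**2
The later steps are derived from this incorrect expression, so the error originates in Step 3.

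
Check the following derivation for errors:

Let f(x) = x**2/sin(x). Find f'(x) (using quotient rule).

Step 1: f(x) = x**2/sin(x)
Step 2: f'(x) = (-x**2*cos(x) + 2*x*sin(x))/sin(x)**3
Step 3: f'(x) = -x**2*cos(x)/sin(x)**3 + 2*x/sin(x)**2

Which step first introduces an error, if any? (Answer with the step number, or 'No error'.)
Step 2

Step 2 is incorrect due to a wrong exponent.
The step shows: (-x**2*cos(x) + 2*x*sin(x))/sin(x)**3
The correct value should be: (-x**2*cos(x) + 2*x*sin(x))/sin(x)**2

Explanation: The exponent -2 on sin(x) was incorrectly written as -3: the term (-x**2*cos(x) + 2*x*sin(x))/sin(x)**2 was incorrectly written as (-x**2*cos(x) + 2*x*sin(x))/sin(x)**3
The later steps are derived from this incorrect expression, so the error originates in Step 2.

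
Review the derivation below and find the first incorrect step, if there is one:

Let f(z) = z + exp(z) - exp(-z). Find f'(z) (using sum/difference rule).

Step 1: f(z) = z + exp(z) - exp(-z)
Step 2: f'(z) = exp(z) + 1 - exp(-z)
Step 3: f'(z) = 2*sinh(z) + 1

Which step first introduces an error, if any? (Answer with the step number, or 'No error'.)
Step 2

Step 2 is incorrect due to a sign flip.
The step shows: exp(z) + 1 - exp(-z)
The correct value should be: exp(z) + 1 + exp(-z)

Explanation: The sign of one term was flipped: the term exp(-z) was incorrectly written as -exp(-z)
The later steps are derived from this incorrect expression, so the error originates in Step 2.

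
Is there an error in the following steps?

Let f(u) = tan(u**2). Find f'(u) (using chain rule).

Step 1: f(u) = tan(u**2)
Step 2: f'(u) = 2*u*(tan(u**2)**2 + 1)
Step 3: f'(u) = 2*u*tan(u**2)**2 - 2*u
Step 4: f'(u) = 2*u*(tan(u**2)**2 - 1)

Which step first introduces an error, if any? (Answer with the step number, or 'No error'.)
Step 3

Step 3 is incorrect due to a sign flip.
The step shows: 2*u*tan(u**2)**2 - 2*u
The correct value should be: 2*u*tan(u**2)**2 + 2*u

Explanation: The sign of one term was flipped: the term 2*u was incorrectly written as -2*u
The later steps are derived from this incorrect expression, so the error originates in Step 3.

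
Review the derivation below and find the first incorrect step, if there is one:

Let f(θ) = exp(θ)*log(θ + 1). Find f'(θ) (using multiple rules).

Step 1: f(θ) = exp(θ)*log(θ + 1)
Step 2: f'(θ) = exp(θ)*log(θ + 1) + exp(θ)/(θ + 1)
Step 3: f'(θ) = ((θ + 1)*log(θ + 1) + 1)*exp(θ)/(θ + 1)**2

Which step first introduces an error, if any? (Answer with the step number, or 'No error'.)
Step 3

Step 3 is incorrect due to a wrong exponent.
The step shows: ((θ + 1)*log(θ + 1) + 1)*exp(θ)/(θ + 1)**2
The correct value should be: ((θ + 1)*log(θ + 1) + 1)*exp(θ)/(θ + 1)

Explanation: The exponent -1 on θ + 1 was incorrectly written as -2: the term ((θ + 1)*log(θ + 1) + 1)*exp(θ)/(θ + 1) was incorrectly written as ((θ + 1)*log(θ + 1) + 1)*exp(θ)/(θ + 1)**2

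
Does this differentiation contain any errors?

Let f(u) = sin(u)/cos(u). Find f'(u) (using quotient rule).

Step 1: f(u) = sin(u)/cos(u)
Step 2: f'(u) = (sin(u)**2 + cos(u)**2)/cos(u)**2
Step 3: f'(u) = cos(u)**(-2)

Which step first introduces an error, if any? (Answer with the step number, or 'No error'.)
No error

All steps in this derivation are correct.
The final answer f'(u) = cos(u)**(-2) is valid.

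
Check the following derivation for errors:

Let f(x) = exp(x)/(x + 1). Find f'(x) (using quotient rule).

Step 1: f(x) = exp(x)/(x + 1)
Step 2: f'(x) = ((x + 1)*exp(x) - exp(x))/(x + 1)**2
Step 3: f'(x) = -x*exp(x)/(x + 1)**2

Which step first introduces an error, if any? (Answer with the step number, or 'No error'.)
Step 3

Step 3 is incorrect due to a sign flip.
The step shows: -x*exp(x)/(x + 1)**2
The correct value should be: x*exp(x)/(x + 1)**2

Explanation: The sign of the whole expression was flipped: the term x*exp(x)/(x + 1)**2 was incorrectly written as -x*exp(x)/(x + 1)**2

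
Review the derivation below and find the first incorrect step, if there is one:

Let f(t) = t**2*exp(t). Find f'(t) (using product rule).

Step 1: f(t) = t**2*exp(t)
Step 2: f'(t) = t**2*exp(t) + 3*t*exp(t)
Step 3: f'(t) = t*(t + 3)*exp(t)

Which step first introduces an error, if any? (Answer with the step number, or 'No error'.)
Step 2

Step 2 is incorrect due to a wrong coefficient.
The step shows: t**2*exp(t) + 3*t*exp(t)
The correct value should be: t**2*exp(t) + 2*t*exp(t)

Explanation: The coefficient 2 was incorrectly written as 3: the term 2*t*exp(t) was incorrectly written as 3*t*exp(t)
The later steps are derived from this incorrect expression, so the error originates in Step 2.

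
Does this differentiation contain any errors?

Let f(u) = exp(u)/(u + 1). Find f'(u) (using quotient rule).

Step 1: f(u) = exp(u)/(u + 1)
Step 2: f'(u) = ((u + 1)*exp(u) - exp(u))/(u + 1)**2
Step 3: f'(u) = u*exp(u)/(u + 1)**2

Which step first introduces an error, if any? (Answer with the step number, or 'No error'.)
No error

All steps in this derivation are correct.
The final answer f'(u) = u*exp(u)/(u + 1)**2 is valid.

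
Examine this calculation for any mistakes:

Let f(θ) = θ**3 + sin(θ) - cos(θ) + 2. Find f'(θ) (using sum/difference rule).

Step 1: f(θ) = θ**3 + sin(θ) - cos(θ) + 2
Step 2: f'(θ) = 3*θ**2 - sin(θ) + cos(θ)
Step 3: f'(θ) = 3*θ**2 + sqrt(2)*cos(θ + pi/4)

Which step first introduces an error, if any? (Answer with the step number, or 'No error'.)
Step 2

Step 2 is incorrect due to a sign flip.
The step shows: 3*θ**2 - sin(θ) + cos(θ)
The correct value should be: 3*θ**2 + sin(θ) + cos(θ)

Explanation: The sign of one term was flipped: the term sin(θ) was incorrectly written as -sin(θ)
The later steps are derived from this incorrect expression, so the error originates in Step 2.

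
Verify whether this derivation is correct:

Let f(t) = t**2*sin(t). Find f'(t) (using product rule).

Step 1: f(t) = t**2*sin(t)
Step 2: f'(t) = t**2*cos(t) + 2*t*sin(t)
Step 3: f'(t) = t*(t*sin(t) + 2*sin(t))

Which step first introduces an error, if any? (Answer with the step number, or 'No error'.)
Step 3

Step 3 is incorrect due to a wrong trig function.
The step shows: t*(t*sin(t) + 2*sin(t))
The correct value should be: t*(t*cos(t) + 2*sin(t))

Explanation: cos(t) was incorrectly written as sin(t): the term t*(t*cos(t) + 2*sin(t)) was incorrectly written as t*(t*sin(t) + 2*sin(t))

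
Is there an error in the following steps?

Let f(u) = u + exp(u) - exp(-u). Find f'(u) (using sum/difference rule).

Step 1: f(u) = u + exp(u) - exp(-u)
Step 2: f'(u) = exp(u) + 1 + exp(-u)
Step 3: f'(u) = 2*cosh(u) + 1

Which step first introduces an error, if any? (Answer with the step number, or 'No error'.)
No error

All steps in this derivation are correct.
The final answer f'(u) = 2*cosh(u) + 1 is valid.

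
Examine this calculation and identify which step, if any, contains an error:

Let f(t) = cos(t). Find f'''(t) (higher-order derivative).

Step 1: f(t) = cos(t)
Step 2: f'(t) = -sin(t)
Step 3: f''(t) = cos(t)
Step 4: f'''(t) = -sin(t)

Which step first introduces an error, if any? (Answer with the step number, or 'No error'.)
Step 3

Step 3 is incorrect due to a sign flip.
The step shows: cos(t)
The correct value should be: -cos(t)

Explanation: The sign of the whole expression was flipped: the term -cos(t) was incorrectly written as cos(t)
The later steps are derived from this incorrect expression, so the error originates in Step 3.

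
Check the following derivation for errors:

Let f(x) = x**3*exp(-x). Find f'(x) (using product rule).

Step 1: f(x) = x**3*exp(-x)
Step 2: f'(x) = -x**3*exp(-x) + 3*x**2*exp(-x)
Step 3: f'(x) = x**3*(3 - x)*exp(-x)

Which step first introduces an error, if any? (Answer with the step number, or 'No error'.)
Step 3

Step 3 is incorrect due to a wrong exponent.
The step shows: x**3*(3 - x)*exp(-x)
The correct value should be: x**2*(3 - x)*exp(-x)

Explanation: The exponent 2 on x was incorrectly written as 3: the term x**2*(3 - x)*exp(-x) was incorrectly written as x**3*(3 - x)*exp(-x)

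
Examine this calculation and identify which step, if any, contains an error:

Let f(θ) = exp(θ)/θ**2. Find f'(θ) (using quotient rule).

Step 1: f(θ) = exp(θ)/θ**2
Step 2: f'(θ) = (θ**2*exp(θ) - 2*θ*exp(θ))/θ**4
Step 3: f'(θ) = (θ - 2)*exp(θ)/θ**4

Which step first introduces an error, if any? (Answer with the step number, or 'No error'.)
Step 3

Step 3 is incorrect due to a wrong exponent.
The step shows: (θ - 2)*exp(θ)/θ**4
The correct value should be: (θ - 2)*exp(θ)/θ**3

Explanation: The exponent -3 on θ was incorrectly written as -4: the term (θ - 2)*exp(θ)/θ**3 was incorrectly written as (θ - 2)*exp(θ)/θ**4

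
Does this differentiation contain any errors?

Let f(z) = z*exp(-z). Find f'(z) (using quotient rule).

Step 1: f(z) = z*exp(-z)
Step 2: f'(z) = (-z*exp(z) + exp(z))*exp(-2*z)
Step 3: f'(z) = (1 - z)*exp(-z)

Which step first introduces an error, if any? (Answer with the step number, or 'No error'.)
No error

All steps in this derivation are correct.
The final answer f'(z) = (1 - z)*exp(-z) is valid.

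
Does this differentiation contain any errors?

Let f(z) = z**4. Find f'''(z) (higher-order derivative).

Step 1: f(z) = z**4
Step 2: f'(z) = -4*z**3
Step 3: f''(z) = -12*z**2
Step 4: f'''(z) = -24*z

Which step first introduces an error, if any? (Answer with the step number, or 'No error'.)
Step 2

Step 2 is incorrect due to a sign flip.
The step shows: -4*z**3
The correct value should be: 4*z**3

Explanation: The sign of the whole expression was flipped: the term 4*z**3 was incorrectly written as -4*z**3
The later steps are derived from this incorrect expression, so the error originates in Step 2.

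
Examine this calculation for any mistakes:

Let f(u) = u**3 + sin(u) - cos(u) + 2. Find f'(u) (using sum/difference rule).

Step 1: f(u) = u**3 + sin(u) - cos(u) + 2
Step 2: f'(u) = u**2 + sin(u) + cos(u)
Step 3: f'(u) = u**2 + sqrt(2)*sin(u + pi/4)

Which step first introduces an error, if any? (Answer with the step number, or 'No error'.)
Step 2

Step 2 is incorrect due to a wrong coefficient.
The step shows: u**2 + sin(u) + cos(u)
The correct value should be: 3*u**2 + sin(u) + cos(u)

Explanation: The coefficient 3 was incorrectly written as 1: the term 3*u**2 was incorrectly written as u**2
The later steps are derived from this incorrect expression, so the error originates in Step 2.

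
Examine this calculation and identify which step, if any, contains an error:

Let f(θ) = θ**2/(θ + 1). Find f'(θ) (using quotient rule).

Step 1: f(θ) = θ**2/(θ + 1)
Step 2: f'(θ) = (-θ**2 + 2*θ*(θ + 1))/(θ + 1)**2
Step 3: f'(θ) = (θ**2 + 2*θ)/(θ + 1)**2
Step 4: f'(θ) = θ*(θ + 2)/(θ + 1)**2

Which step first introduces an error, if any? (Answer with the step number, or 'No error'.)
No error

All steps in this derivation are correct.
The final answer f'(θ) = θ*(θ + 2)/(θ + 1)**2 is valid.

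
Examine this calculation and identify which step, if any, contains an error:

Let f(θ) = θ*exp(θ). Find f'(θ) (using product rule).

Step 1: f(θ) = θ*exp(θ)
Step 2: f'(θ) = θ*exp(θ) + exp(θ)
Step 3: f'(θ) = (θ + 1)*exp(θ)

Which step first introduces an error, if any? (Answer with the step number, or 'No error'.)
No error

All steps in this derivation are correct.
The final answer f'(θ) = (θ + 1)*exp(θ) is valid.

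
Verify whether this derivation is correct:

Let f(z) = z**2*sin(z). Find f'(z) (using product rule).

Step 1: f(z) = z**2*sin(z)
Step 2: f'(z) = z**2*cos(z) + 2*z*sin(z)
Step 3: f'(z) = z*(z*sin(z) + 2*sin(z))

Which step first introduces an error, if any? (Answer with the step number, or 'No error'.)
Step 3

Step 3 is incorrect due to a wrong trig function.
The step shows: z*(z*sin(z) + 2*sin(z))
The correct value should be: z*(z*cos(z) + 2*sin(z))

Explanation: cos(z) was incorrectly written as sin(z): the term z*(z*cos(z) + 2*sin(z)) was incorrectly written as z*(z*sin(z) + 2*sin(z))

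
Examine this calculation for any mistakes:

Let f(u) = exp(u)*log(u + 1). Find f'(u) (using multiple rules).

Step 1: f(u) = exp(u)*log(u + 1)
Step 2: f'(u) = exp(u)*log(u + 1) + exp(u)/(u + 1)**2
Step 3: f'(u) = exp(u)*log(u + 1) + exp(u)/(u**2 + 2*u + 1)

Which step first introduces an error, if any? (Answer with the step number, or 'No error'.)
Step 2

Step 2 is incorrect due to a wrong exponent.
The step shows: exp(u)*log(u + 1) + exp(u)/(u + 1)**2
The correct value should be: exp(u)*log(u + 1) + exp(u)/(u + 1)

Explanation: The exponent -1 on u + 1 was incorrectly written as -2: the term exp(u)/(u + 1) was incorrectly written as exp(u)/(u + 1)**2
The later steps are derived from this incorrect expression, so the error originates in Step 2.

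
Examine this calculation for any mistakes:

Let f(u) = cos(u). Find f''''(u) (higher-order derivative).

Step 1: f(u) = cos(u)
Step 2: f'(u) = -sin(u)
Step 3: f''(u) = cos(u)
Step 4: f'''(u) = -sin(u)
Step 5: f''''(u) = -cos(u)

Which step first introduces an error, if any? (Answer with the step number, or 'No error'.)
Step 3

Step 3 is incorrect due to a sign flip.
The step shows: cos(u)
The correct value should be: -cos(u)

Explanation: The sign of the whole expression was flipped: the term -cos(u) was incorrectly written as cos(u)
The later steps are derived from this incorrect expression, so the error originates in Step 3.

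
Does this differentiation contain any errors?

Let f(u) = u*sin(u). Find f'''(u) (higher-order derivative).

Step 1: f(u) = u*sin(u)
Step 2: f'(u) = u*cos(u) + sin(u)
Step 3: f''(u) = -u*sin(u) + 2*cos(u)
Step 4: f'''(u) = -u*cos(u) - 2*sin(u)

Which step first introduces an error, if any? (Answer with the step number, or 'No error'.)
Step 4

Step 4 is incorrect due to a wrong coefficient.
The step shows: -u*cos(u) - 2*sin(u)
The correct value should be: -u*cos(u) - 3*sin(u)

Explanation: The coefficient -3 was incorrectly written as -2: the term -3*sin(u) was incorrectly written as -2*sin(u)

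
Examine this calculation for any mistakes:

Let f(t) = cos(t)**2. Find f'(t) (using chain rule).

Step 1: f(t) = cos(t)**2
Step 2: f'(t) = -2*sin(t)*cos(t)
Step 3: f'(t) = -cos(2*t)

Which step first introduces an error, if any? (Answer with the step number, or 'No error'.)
Step 3

Step 3 is incorrect due to a wrong trig function.
The step shows: -cos(2*t)
The correct value should be: -sin(2*t)

Explanation: sin(2*t) was incorrectly written as cos(2*t): the term -sin(2*t) was incorrectly written as -cos(2*t)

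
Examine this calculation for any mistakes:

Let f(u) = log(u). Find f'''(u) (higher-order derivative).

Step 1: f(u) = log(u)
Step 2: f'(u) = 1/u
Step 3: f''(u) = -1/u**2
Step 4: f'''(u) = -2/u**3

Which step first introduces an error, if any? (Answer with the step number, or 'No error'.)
Step 4

Step 4 is incorrect due to a sign flip.
The step shows: -2/u**3
The correct value should be: 2/u**3

Explanation: The sign of the whole expression was flipped: the term 2/u**3 was incorrectly written as -2/u**3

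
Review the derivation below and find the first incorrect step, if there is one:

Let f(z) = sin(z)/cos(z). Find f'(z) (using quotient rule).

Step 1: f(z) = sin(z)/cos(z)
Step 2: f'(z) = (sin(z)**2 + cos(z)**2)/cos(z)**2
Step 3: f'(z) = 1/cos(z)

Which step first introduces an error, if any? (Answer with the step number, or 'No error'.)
Step 3

Step 3 is incorrect due to a wrong exponent.
The step shows: 1/cos(z)
The correct value should be: cos(z)**(-2)

Explanation: The exponent -2 on cos(z) was incorrectly written as -1: the term cos(z)**(-2) was incorrectly written as 1/cos(z)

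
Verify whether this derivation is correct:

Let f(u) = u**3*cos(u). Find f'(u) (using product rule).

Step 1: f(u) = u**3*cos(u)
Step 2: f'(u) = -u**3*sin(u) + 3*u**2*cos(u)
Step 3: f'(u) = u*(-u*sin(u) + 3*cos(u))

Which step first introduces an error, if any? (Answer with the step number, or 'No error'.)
Step 3

Step 3 is incorrect due to a wrong exponent.
The step shows: u*(-u*sin(u) + 3*cos(u))
The correct value should be: u**2*(-u*sin(u) + 3*cos(u))

Explanation: The exponent 2 on u was incorrectly written as 1: the term u**2*(-u*sin(u) + 3*cos(u)) was incorrectly written as u*(-u*sin(u) + 3*cos(u))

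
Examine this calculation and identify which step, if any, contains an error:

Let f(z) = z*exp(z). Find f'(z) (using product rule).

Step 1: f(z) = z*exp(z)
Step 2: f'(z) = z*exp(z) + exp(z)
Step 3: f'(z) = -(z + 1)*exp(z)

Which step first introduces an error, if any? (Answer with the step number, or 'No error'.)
Step 3

Step 3 is incorrect due to a sign flip.
The step shows: -(z + 1)*exp(z)
The correct value should be: (z + 1)*exp(z)

Explanation: The sign of the whole expression was flipped: the term (z + 1)*exp(z) was incorrectly written as -(z + 1)*exp(z)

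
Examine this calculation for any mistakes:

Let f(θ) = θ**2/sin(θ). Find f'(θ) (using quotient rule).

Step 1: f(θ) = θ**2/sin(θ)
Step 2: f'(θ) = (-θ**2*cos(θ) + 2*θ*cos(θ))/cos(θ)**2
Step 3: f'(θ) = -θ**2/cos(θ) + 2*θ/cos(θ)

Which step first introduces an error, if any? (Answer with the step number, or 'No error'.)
Step 2

Step 2 is incorrect due to a wrong trig function.
The step shows: (-θ**2*cos(θ) + 2*θ*cos(θ))/cos(θ)**2
The correct value should be: (-θ**2*cos(θ) + 2*θ*sin(θ))/sin(θ)**2

Explanation: sin(θ) was incorrectly written as cos(θ): the term (-θ**2*cos(θ) + 2*θ*sin(θ))/sin(θ)**2 was incorrectly written as (-θ**2*cos(θ) + 2*θ*cos(θ))/cos(θ)**2
The later steps are derived from this incorrect expression, so the error originates in Step 2.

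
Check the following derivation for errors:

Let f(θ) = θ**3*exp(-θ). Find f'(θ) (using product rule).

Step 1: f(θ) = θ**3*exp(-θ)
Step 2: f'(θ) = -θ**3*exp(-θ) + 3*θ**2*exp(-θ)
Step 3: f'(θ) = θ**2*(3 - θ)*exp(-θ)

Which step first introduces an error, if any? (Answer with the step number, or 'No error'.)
No error

All steps in this derivation are correct.
The final answer f'(θ) = θ**2*(3 - θ)*exp(-θ) is valid.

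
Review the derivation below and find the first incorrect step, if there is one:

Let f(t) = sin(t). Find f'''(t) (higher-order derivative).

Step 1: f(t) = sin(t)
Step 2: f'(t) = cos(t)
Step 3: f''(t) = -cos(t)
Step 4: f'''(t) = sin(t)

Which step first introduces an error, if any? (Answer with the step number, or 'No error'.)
Step 3

Step 3 is incorrect due to a wrong trig function.
The step shows: -cos(t)
The correct value should be: -sin(t)

Explanation: sin(t) was incorrectly written as cos(t): the term -sin(t) was incorrectly written as -cos(t)
The later steps are derived from this incorrect expression, so the error originates in Step 3.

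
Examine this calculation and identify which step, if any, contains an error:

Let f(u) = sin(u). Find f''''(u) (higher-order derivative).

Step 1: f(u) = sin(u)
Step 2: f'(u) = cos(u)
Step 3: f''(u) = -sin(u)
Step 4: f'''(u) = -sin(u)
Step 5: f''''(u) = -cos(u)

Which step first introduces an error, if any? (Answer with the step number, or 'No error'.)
Step 4

Step 4 is incorrect due to a wrong trig function.
The step shows: -sin(u)
The correct value should be: -cos(u)

Explanation: cos(u) was incorrectly written as sin(u): the term -cos(u) was incorrectly written as -sin(u)
The later steps are derived from this incorrect expression, so the error originates in Step 4.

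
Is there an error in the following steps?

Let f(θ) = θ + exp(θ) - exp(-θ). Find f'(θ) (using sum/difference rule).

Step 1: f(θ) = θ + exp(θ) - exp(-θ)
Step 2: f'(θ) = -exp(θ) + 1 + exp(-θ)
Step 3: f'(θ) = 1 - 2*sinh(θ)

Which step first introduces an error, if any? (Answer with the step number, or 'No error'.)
Step 2

Step 2 is incorrect due to a sign flip.
The step shows: -exp(θ) + 1 + exp(-θ)
The correct value should be: exp(θ) + 1 + exp(-θ)

Explanation: The sign of one term was flipped: the term exp(θ) was incorrectly written as -exp(θ)
The later steps are derived from this incorrect expression, so the error originates in Step 2.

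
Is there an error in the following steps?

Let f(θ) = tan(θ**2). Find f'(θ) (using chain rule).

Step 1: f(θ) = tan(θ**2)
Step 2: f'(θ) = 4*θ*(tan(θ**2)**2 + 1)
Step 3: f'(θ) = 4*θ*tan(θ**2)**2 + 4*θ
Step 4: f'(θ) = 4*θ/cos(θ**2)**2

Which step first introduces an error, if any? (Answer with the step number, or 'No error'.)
Step 2

Step 2 is incorrect due to a wrong coefficient.
The step shows: 4*θ*(tan(θ**2)**2 + 1)
The correct value should be: 2*θ*(tan(θ**2)**2 + 1)

Explanation: The coefficient 2 was incorrectly written as 4: the term 2*θ*(tan(θ**2)**2 + 1) was incorrectly written as 4*θ*(tan(θ**2)**2 + 1)
The later steps are derived from this incorrect expression, so the error originates in Step 2.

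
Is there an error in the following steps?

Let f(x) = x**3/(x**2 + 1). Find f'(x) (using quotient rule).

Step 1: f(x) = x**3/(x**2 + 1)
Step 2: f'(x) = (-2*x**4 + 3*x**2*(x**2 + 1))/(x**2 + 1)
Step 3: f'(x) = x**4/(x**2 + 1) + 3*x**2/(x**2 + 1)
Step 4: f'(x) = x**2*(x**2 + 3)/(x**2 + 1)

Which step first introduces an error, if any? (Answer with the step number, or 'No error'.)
Step 2

Step 2 is incorrect due to a wrong exponent.
The step shows: (-2*x**4 + 3*x**2*(x**2 + 1))/(x**2 + 1)
The correct value should be: (-2*x**4 + 3*x**2*(x**2 + 1))/(x**2 + 1)**2

Explanation: The exponent -2 on x**2 + 1 was incorrectly written as -1: the term (-2*x**4 + 3*x**2*(x**2 + 1))/(x**2 + 1)**2 was incorrectly written as (-2*x**4 + 3*x**2*(x**2 + 1))/(x**2 + 1)
The later steps are derived from this incorrect expression, so the error originates in Step 2.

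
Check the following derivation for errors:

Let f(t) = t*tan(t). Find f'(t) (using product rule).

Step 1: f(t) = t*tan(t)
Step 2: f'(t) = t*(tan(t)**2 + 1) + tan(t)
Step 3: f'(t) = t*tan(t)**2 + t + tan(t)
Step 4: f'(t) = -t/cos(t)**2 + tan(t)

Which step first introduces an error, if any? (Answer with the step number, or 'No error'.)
Step 4

Step 4 is incorrect due to a sign flip.
The step shows: -t/cos(t)**2 + tan(t)
The correct value should be: t/cos(t)**2 + tan(t)

Explanation: The sign of one term was flipped: the term t/cos(t)**2 was incorrectly written as -t/cos(t)**2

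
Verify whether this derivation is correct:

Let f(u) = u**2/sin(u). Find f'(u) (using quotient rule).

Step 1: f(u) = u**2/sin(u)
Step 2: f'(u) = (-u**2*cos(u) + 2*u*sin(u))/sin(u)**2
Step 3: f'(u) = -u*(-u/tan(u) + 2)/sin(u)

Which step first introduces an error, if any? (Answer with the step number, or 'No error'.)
Step 3

Step 3 is incorrect due to a sign flip.
The step shows: -u*(-u/tan(u) + 2)/sin(u)
The correct value should be: u*(-u/tan(u) + 2)/sin(u)

Explanation: The sign of the whole expression was flipped: the term u*(-u/tan(u) + 2)/sin(u) was incorrectly written as -u*(-u/tan(u) + 2)/sin(u)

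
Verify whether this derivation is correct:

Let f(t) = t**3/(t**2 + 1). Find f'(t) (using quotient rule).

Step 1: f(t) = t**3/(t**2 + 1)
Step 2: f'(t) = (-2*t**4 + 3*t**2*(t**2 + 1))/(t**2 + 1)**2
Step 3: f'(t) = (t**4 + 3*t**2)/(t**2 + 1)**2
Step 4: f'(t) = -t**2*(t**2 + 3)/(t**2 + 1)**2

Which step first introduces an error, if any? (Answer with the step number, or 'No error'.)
Step 4

Step 4 is incorrect due to a sign flip.
The step shows: -t**2*(t**2 + 3)/(t**2 + 1)**2
The correct value should be: t**2*(t**2 + 3)/(t**2 + 1)**2

Explanation: The sign of the whole expression was flipped: the term t**2*(t**2 + 3)/(t**2 + 1)**2 was incorrectly written as -t**2*(t**2 + 3)/(t**2 + 1)**2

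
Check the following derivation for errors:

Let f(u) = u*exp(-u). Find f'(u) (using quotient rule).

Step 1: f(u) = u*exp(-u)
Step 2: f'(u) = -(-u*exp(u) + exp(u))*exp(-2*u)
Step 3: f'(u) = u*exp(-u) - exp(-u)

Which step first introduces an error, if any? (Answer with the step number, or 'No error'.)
Step 2

Step 2 is incorrect due to a sign flip.
The step shows: -(-u*exp(u) + exp(u))*exp(-2*u)
The correct value should be: (-u*exp(u) + exp(u))*exp(-2*u)

Explanation: The sign of the whole expression was flipped: the term (-u*exp(u) + exp(u))*exp(-2*u) was incorrectly written as -(-u*exp(u) + exp(u))*exp(-2*u)
The later steps are derived from this incorrect expression, so the error originates in Step 2.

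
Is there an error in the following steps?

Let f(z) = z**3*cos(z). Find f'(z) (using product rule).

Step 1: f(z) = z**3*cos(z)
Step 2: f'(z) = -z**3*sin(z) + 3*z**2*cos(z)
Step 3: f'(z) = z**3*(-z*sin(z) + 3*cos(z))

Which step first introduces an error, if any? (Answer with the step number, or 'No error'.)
Step 3

Step 3 is incorrect due to a wrong exponent.
The step shows: z**3*(-z*sin(z) + 3*cos(z))
The correct value should be: z**2*(-z*sin(z) + 3*cos(z))

Explanation: The exponent 2 on z was incorrectly written as 3: the term z**2*(-z*sin(z) + 3*cos(z)) was incorrectly written as z**3*(-z*sin(z) + 3*cos(z))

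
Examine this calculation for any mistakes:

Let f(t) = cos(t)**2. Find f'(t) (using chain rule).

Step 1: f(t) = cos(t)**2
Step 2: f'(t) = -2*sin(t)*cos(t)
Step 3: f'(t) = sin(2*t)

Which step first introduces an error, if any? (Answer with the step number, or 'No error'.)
Step 3

Step 3 is incorrect due to a sign flip.
The step shows: sin(2*t)
The correct value should be: -sin(2*t)

Explanation: The sign of the whole expression was flipped: the term -sin(2*t) was incorrectly written as sin(2*t)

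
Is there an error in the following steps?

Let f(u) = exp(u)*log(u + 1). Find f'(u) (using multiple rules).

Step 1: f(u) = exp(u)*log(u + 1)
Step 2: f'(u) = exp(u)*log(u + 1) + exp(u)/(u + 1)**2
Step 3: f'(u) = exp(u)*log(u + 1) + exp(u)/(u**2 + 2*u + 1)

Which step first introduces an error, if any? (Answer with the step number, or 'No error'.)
Step 2

Step 2 is incorrect due to a wrong exponent.
The step shows: exp(u)*log(u + 1) + exp(u)/(u + 1)**2
The correct value should be: exp(u)*log(u + 1) + exp(u)/(u + 1)

Explanation: The exponent -1 on u + 1 was incorrectly written as -2: the term exp(u)/(u + 1) was incorrectly written as exp(u)/(u + 1)**2
The later steps are derived from this incorrect expression, so the error originates in Step 2.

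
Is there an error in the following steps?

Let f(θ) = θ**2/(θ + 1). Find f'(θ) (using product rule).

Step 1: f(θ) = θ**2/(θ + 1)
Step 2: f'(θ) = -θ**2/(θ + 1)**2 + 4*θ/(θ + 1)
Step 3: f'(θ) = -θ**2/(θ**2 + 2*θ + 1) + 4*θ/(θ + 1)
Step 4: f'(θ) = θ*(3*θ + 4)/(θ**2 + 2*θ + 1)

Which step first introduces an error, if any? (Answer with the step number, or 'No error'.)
Step 2

Step 2 is incorrect due to a wrong coefficient.
The step shows: -θ**2/(θ + 1)**2 + 4*θ/(θ + 1)
The correct value should be: -θ**2/(θ + 1)**2 + 2*θ/(θ + 1)

Explanation: The coefficient 2 was incorrectly written as 4: the term 2*θ/(θ + 1) was incorrectly written as 4*θ/(θ + 1)
The later steps are derived from this incorrect expression, so the error originates in Step 2.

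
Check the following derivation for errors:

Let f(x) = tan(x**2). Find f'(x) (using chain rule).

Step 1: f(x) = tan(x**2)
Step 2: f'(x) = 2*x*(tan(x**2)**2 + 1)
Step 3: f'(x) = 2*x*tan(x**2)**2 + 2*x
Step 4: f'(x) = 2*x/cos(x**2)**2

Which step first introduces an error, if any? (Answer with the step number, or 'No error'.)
No error

All steps in this derivation are correct.
The final answer f'(x) = 2*x/cos(x**2)**2 is valid.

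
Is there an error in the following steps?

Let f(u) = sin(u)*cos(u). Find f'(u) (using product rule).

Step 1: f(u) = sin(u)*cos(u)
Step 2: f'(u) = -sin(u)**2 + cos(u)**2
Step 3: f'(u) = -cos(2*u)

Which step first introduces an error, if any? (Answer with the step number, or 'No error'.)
Step 3

Step 3 is incorrect due to a sign flip.
The step shows: -cos(2*u)
The correct value should be: cos(2*u)

Explanation: The sign of the whole expression was flipped: the term cos(2*u) was incorrectly written as -cos(2*u)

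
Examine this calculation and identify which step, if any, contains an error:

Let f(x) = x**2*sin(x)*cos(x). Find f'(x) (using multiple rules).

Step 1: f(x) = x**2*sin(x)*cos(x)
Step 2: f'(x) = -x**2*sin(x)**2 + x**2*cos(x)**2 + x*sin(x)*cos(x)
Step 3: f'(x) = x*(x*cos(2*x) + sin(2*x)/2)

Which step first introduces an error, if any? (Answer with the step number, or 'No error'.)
Step 2

Step 2 is incorrect due to a wrong coefficient.
The step shows: -x**2*sin(x)**2 + x**2*cos(x)**2 + x*sin(x)*cos(x)
The correct value should be: -x**2*sin(x)**2 + x**2*cos(x)**2 + 2*x*sin(x)*cos(x)

Explanation: The coefficient 2 was incorrectly written as 1: the term 2*x*sin(x)*cos(x) was incorrectly written as x*sin(x)*cos(x)
The later steps are derived from this incorrect expression, so the error originates in Step 2.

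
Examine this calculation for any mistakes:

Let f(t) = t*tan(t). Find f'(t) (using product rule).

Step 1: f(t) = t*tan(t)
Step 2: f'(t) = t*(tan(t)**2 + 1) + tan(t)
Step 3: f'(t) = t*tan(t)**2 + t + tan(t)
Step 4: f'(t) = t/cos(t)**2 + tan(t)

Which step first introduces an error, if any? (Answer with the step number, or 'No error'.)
No error

All steps in this derivation are correct.
The final answer f'(t) = t/cos(t)**2 + tan(t) is valid.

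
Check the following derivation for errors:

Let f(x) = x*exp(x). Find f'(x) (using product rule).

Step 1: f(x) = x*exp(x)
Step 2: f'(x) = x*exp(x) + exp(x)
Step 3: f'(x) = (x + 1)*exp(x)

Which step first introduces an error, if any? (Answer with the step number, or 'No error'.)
No error

All steps in this derivation are correct.
The final answer f'(x) = (x + 1)*exp(x) is valid.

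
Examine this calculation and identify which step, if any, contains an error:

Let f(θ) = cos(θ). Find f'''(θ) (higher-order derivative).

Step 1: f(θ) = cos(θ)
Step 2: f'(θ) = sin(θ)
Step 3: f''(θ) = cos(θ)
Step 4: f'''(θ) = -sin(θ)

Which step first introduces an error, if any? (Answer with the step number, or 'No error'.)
Step 2

Step 2 is incorrect due to a sign flip.
The step shows: sin(θ)
The correct value should be: -sin(θ)

Explanation: The sign of the whole expression was flipped: the term -sin(θ) was incorrectly written as sin(θ)
The later steps are derived from this incorrect expression, so the error originates in Step 2.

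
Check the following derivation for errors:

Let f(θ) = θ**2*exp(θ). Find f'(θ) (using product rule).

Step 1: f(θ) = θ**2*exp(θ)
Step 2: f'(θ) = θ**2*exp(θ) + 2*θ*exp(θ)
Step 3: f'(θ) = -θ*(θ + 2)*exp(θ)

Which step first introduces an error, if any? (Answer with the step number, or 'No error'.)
Step 3

Step 3 is incorrect due to a sign flip.
The step shows: -θ*(θ + 2)*exp(θ)
The correct value should be: θ*(θ + 2)*exp(θ)

Explanation: The sign of the whole expression was flipped: the term θ*(θ + 2)*exp(θ) was incorrectly written as -θ*(θ + 2)*exp(θ)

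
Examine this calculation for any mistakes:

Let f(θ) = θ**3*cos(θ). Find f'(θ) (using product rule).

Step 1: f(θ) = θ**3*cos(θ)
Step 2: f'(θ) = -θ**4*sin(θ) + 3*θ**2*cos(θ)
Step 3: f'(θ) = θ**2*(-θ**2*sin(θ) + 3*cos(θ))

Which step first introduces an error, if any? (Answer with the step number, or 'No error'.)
Step 2

Step 2 is incorrect due to a wrong exponent.
The step shows: -θ**4*sin(θ) + 3*θ**2*cos(θ)
The correct value should be: -θ**3*sin(θ) + 3*θ**2*cos(θ)

Explanation: The exponent 3 on θ was incorrectly written as 4: the term -θ**3*sin(θ) was incorrectly written as -θ**4*sin(θ)
The later steps are derived from this incorrect expression, so the error originates in Step 2.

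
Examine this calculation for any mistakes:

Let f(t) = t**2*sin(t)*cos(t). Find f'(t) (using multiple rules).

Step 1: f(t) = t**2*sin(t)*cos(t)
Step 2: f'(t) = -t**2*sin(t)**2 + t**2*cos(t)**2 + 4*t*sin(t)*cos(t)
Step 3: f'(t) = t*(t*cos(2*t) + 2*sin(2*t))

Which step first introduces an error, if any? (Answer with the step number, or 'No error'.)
Step 2

Step 2 is incorrect due to a wrong coefficient.
The step shows: -t**2*sin(t)**2 + t**2*cos(t)**2 + 4*t*sin(t)*cos(t)
The correct value should be: -t**2*sin(t)**2 + t**2*cos(t)**2 + 2*t*sin(t)*cos(t)

Explanation: The coefficient 2 was incorrectly written as 4: the term 2*t*sin(t)*cos(t) was incorrectly written as 4*t*sin(t)*cos(t)
The later steps are derived from this incorrect expression, so the error originates in Step 2.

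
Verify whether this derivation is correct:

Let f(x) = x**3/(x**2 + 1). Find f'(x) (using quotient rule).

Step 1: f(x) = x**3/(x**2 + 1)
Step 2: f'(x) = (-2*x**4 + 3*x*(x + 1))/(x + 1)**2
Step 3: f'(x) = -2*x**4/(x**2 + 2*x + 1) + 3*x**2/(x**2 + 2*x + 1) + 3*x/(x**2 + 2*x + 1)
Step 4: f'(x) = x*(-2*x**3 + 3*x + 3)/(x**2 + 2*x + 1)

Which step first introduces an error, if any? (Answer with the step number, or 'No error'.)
Step 2

Step 2 is incorrect due to a wrong exponent.
The step shows: (-2*x**4 + 3*x*(x + 1))/(x + 1)**2
The correct value should be: (-2*x**4 + 3*x**2*(x**2 + 1))/(x**2 + 1)**2

Explanation: The exponent 2 on x was incorrectly written as 1: the term (-2*x**4 + 3*x**2*(x**2 + 1))/(x**2 + 1)**2 was incorrectly written as (-2*x**4 + 3*x*(x + 1))/(x + 1)**2
The later steps are derived from this incorrect expression, so the error originates in Step 2.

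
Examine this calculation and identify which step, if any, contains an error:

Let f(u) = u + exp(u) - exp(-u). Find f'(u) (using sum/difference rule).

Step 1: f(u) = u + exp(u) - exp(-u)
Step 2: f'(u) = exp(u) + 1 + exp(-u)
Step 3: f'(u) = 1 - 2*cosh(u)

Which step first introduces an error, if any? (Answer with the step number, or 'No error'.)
Step 3

Step 3 is incorrect due to a sign flip.
The step shows: 1 - 2*cosh(u)
The correct value should be: 2*cosh(u) + 1

Explanation: The sign of one term was flipped: the term 2*cosh(u) was incorrectly written as -2*cosh(u)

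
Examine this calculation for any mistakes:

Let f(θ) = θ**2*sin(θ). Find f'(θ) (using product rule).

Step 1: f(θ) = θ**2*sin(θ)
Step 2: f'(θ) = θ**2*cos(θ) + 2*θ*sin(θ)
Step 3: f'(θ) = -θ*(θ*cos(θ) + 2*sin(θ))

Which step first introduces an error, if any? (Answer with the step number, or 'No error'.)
Step 3

Step 3 is incorrect due to a sign flip.
The step shows: -θ*(θ*cos(θ) + 2*sin(θ))
The correct value should be: θ*(θ*cos(θ) + 2*sin(θ))

Explanation: The sign of the whole expression was flipped: the term θ*(θ*cos(θ) + 2*sin(θ)) was incorrectly written as -θ*(θ*cos(θ) + 2*sin(θ))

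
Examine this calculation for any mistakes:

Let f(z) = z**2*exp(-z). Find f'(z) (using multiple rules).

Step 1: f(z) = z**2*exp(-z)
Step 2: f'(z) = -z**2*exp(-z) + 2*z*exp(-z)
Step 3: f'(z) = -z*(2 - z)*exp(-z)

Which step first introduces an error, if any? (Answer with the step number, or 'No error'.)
Step 3

Step 3 is incorrect due to a sign flip.
The step shows: -z*(2 - z)*exp(-z)
The correct value should be: z*(2 - z)*exp(-z)

Explanation: The sign of the whole expression was flipped: the term z*(2 - z)*exp(-z) was incorrectly written as -z*(2 - z)*exp(-z)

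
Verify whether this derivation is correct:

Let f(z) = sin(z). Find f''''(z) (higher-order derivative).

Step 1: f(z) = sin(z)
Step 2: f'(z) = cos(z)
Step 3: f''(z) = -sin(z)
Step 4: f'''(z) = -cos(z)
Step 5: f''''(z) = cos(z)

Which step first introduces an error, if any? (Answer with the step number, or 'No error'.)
Step 5

Step 5 is incorrect due to a wrong trig function.
The step shows: cos(z)
The correct value should be: sin(z)

Explanation: sin(z) was incorrectly written as cos(z): the term sin(z) was incorrectly written as cos(z)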